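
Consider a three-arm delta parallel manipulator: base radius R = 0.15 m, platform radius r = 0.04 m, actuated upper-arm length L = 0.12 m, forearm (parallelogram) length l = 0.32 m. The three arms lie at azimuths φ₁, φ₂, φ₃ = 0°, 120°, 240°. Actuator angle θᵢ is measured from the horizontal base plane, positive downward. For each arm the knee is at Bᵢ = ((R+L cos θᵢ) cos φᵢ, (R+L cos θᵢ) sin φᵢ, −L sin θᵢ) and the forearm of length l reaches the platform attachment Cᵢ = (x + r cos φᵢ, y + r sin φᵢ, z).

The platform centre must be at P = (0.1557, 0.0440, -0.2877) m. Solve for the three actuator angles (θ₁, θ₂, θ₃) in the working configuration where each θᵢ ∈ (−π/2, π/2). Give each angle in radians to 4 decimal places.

arm 1 (φ=0.0°): x'=0.1557, y'=0.0440
  e−x'=-0.0457;  (l²−L²−(e−x')²−y'²−z²)/2L = 0.0050
  √(A²+B²)=0.2913;  θ1 = -1.7283+1.5536 ≈ -0.1748
rotate P by −φ2: (-0.0397, -0.1568, -0.2877)
  A=0.1497, B=-0.2877, C=(l²−L²−A²−y'²−z²)/(2L)=-0.1741
  √(A²+B²)=0.3243;  θ2 = -1.0909+2.1376 ≈ 1.0467
rotate P by −φ3: (-0.1160, 0.1128, -0.2877)
  A cos θ + B sin θ = C:  0.2260·cos θ + -0.2877·sin θ = -0.2440
  √(A²+B²)=0.3658;  θ3 = -0.9050+2.3010 ≈ 1.3959

θ₁ = -0.1748, θ₂ = 1.0467, θ₃ = 1.3959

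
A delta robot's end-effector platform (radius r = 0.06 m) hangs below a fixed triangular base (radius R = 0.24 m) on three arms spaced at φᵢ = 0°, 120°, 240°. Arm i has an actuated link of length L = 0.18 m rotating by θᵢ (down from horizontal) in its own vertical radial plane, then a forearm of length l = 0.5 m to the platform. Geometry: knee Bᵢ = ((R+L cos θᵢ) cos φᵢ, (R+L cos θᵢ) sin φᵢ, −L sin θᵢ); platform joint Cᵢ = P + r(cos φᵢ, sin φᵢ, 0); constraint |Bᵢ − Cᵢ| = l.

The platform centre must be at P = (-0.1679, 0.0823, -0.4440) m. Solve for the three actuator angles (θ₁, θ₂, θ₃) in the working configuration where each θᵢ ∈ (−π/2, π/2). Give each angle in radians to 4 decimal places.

φ1=0.0° → target in arm frame (-0.1679, 0.0823)
  A cos θ + B sin θ = C:  0.3479·cos θ + -0.4440·sin θ = -0.2982
  √(A²+B²)=0.5641;  θ1 = -0.9062+2.1278 ≈ 1.2216
arm 2 (φ=120.0°): x'=0.1552, y'=0.1043
  e−x'=0.0248;  (l²−L²−(e−x')²−y'²−z²)/2L = 0.0249
  √(A²+B²)=0.4447;  θ2 = -1.5151+1.5147 ≈ -0.0004
rotate P by −φ3: (0.0127, -0.1866, -0.4440)
  A=0.1673, B=-0.4440, C=(l²−L²−A²−y'²−z²)/(2L)=-0.1176
  √(A²+B²)=0.4745;  θ3 = -1.2104+1.8213 ≈ 0.6109

θ₁ = 1.2216, θ₂ = -0.0004, θ₃ = 0.6109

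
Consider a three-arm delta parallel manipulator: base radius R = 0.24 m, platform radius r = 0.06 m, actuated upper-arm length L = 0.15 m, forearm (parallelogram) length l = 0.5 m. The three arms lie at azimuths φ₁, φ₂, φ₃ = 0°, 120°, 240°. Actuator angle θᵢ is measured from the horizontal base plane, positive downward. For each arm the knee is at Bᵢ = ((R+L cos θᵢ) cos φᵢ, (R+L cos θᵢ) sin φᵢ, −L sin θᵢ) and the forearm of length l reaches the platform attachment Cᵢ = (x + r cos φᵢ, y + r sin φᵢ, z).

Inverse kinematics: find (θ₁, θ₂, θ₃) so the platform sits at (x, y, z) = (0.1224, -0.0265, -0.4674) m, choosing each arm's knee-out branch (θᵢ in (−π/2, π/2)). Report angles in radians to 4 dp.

θ₁ = 0.0871, θ₂ = 0.9595, θ₃ = 0.7852

rotate P by −φ1: (0.1224, -0.0265, -0.4674)
  A cos θ + B sin θ = C:  0.0576·cos θ + -0.4674·sin θ = 0.0167
  √(A²+B²)=0.4709;  θ1 = -1.4482+1.5353 ≈ 0.0871
φ2=120.0° → target in arm frame (-0.0841, -0.0928)
  e−x'=0.2641;  (l²−L²−(e−x')²−y'²−z²)/2L = -0.2311
  θ2 = atan2(B,A) + arccos(C/0.5369) = 0.9595
arm 3 (φ=240.0°): x'=-0.0383, y'=0.1193
  A=0.2183, B=-0.4674, C=(l²−L²−A²−y'²−z²)/(2L)=-0.1761
  γ=atan2(-0.4674,0.2183)=-1.1339;  ψ=arccos(-0.3413)=1.9191;  θ3=γ+ψ≈0.7852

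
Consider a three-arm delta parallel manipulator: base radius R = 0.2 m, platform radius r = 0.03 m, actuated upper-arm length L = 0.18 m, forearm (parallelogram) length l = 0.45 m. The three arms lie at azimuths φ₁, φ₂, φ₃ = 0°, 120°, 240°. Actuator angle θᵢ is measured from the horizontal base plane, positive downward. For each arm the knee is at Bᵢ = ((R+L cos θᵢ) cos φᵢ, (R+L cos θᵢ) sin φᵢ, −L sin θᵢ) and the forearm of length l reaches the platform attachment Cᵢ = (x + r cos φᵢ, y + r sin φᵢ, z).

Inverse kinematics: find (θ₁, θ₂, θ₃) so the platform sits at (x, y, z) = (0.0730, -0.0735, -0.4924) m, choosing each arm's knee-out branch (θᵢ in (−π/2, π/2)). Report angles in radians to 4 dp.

θ₁ = 0.6980, θ₂ = 1.3089, θ₃ = 0.8728

arm 1 (φ=0.0°): x'=0.0730, y'=-0.0735
  A=0.0970, B=-0.4924, C=(l²−L²−A²−y'²−z²)/(2L)=-0.2421
  γ=atan2(-0.4924,0.0970)=-1.3763;  ψ=arccos(-0.4825)=2.0743;  θ1=γ+ψ≈0.6980
rotate P by −φ2: (-0.1002, -0.0265, -0.4924)
  e−x'=0.2702;  (l²−L²−(e−x')²−y'²−z²)/2L = -0.4057
  γ=atan2(-0.4924,0.2702)=-1.0690;  ψ=arccos(-0.7223)=2.3779;  θ2=γ+ψ≈1.3089
rotate P by −φ3: (0.0272, 0.1000, -0.4924)
  A=0.1428, B=-0.4924, C=(l²−L²−A²−y'²−z²)/(2L)=-0.2854
  √(A²+B²)=0.5127;  θ3 = -1.2884+2.1612 ≈ 0.8728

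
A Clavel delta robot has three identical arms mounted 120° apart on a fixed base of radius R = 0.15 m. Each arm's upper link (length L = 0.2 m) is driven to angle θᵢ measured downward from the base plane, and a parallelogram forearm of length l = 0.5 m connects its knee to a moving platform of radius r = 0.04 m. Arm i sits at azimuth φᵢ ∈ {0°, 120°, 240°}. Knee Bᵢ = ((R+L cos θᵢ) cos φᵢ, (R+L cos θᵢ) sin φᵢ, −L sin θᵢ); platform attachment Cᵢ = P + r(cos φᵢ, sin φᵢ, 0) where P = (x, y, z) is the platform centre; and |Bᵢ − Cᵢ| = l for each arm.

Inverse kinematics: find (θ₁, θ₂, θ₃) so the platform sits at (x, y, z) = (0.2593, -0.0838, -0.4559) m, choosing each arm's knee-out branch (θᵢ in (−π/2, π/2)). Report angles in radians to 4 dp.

θ₁ = -0.1745, θ₂ = 1.2220, θ₃ = 0.8728

rotate P by −φ1: (0.2593, -0.0838, -0.4559)
  e−x'=-0.1493;  (l²−L²−(e−x')²−y'²−z²)/2L = -0.0679
  √(A²+B²)=0.4797;  θ1 = -1.8873+1.7128 ≈ -0.1745
arm 2 (φ=120.0°): x'=-0.2022, y'=-0.1827
  A=0.3122, B=-0.4559, C=(l²−L²−A²−y'²−z²)/(2L)=-0.3217
  √(A²+B²)=0.5526;  θ2 = -0.9703+2.1923 ≈ 1.2220
rotate P by −φ3: (-0.0571, 0.2665, -0.4559)
  A cos θ + B sin θ = C:  0.1671·cos θ + -0.4559·sin θ = -0.2419
  γ=atan2(-0.4559,0.1671)=-1.2195;  ψ=arccos(-0.4982)=2.0923;  θ3=γ+ψ≈0.8728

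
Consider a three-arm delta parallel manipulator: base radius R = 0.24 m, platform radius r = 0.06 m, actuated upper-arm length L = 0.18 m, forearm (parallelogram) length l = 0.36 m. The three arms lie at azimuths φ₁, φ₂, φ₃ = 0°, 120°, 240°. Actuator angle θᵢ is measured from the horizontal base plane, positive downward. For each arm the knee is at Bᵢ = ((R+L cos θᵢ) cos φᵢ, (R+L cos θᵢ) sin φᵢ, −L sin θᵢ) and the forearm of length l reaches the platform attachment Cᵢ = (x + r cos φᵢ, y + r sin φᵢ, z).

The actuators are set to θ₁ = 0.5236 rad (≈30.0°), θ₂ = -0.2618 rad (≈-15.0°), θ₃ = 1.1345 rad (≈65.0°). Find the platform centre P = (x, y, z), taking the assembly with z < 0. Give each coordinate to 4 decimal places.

φ1=0.0°: virtual centre (0.3359, 0.0000, -0.0900), radius l
arm 2 at φ=120.0°: ρ2 = 0.3539;  centre 2 = (-0.1769, 0.3065, 0.0466)
centre 3 = (0.2561·cos240.0°, 0.2561·sin240.0°, -0.1631) = (-0.1280, -0.2218, -0.1631)
|centre ₂|²−|centre ₁|² = 0.0065;  |centre ₃|²−|centre ₁|² = -0.0287
[-1.0256 0.6129 0.2732]·P = 0.0065;  [-0.9278 -0.4435 -0.1463]·P = -0.0287
Cramer: x(z) = 0.0144+0.0308z;  y(z) = 0.0347-0.3942z
into |P−centre ₁|² = l²: 1.1563z² + 0.1329z + -0.0169 = 0;  Δ = 0.0960;  z = -0.1915 or 0.0765 → z<0 root = -0.1915
x = 0.0085, y = 0.1101

(0.0085, 0.1101, -0.1915)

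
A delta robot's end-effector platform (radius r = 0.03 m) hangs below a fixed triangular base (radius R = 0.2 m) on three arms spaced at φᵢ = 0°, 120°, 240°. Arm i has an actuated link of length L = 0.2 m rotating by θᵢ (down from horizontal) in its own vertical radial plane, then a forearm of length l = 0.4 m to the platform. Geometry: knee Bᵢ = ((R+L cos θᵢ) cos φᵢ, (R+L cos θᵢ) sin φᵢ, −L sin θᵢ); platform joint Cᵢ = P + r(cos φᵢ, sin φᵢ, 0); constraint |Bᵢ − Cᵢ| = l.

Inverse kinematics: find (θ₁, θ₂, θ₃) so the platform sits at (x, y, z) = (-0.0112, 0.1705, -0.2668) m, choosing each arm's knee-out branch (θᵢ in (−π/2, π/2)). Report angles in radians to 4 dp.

arm 1 (φ=0.0°): x'=-0.0112, y'=0.1705
  e−x'=0.1812;  (l²−L²−(e−x')²−y'²−z²)/2L = -0.0327
  θ1 = atan2(B,A) + arccos(C/0.3225) = 0.6982
arm 2 (φ=120.0°): x'=0.1533, y'=-0.0756
  e−x'=0.0167;  (l²−L²−(e−x')²−y'²−z²)/2L = 0.1071
  θ2 = atan2(B,A) + arccos(C/0.2673) = -0.3494
arm 3 (φ=240.0°): x'=-0.1421, y'=-0.0949
  e−x'=0.3121;  (l²−L²−(e−x')²−y'²−z²)/2L = -0.1439
  √(A²+B²)=0.4106;  θ3 = -0.7074+1.9290 ≈ 1.2216

θ₁ = 0.6982, θ₂ = -0.3494, θ₃ = 1.2216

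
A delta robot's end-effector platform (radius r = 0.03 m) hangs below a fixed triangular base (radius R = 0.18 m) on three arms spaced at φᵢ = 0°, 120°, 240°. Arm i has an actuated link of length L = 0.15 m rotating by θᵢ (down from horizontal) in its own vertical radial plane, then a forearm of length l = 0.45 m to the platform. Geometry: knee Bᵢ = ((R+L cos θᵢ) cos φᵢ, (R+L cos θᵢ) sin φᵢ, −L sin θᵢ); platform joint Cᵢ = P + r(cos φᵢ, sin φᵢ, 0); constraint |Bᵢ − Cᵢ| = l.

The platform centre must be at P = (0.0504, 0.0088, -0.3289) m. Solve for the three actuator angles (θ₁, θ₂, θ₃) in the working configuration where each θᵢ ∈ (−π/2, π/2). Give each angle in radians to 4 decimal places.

θ₁ = -0.3491, θ₂ = 0.0877, θ₃ = 0.1747

arm 1 (φ=0.0°): x'=0.0504, y'=0.0088
  A cos θ + B sin θ = C:  0.0996·cos θ + -0.3289·sin θ = 0.2061
  √(A²+B²)=0.3437;  θ1 = -1.2767+0.9277 ≈ -0.3491
φ2=120.0° → target in arm frame (-0.0176, -0.0480)
  A=0.1676, B=-0.3289, C=(l²−L²−A²−y'²−z²)/(2L)=0.1381
  θ2 = atan2(B,A) + arccos(C/0.3691) = 0.0877
rotate P by −φ3: (-0.0328, 0.0392, -0.3289)
  A cos θ + B sin θ = C:  0.1828·cos θ + -0.3289·sin θ = 0.1229
  √(A²+B²)=0.3763;  θ3 = -1.0635+1.2382 ≈ 0.1747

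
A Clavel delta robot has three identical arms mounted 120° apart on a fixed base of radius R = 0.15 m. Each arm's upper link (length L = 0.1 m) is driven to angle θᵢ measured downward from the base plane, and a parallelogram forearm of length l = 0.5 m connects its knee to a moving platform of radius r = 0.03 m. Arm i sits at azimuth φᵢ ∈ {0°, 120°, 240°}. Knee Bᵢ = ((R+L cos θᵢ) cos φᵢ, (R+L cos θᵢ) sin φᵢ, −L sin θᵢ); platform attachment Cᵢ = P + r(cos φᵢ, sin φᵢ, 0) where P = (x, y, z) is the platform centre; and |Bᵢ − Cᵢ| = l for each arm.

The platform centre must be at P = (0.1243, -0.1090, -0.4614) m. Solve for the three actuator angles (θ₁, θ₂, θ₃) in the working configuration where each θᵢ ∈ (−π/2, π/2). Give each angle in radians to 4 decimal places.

θ₁ = -0.1749, θ₂ = 1.0465, θ₃ = 0.2613

arm 1 (φ=0.0°): x'=0.1243, y'=-0.1090
  A cos θ + B sin θ = C:  -0.0043·cos θ + -0.4614·sin θ = 0.0761
  √(A²+B²)=0.4614;  θ1 = -1.5801+1.4052 ≈ -0.1749
rotate P by −φ2: (-0.1565, -0.0531, -0.4614)
  A cos θ + B sin θ = C:  0.2765·cos θ + -0.4614·sin θ = -0.2610
  √(A²+B²)=0.5379;  θ2 = -1.0308+2.0773 ≈ 1.0465
φ3=240.0° → target in arm frame (0.0322, 0.1621)
  A cos θ + B sin θ = C:  0.0878·cos θ + -0.4614·sin θ = -0.0344
  θ3 = atan2(B,A) + arccos(C/0.4697) = 0.2613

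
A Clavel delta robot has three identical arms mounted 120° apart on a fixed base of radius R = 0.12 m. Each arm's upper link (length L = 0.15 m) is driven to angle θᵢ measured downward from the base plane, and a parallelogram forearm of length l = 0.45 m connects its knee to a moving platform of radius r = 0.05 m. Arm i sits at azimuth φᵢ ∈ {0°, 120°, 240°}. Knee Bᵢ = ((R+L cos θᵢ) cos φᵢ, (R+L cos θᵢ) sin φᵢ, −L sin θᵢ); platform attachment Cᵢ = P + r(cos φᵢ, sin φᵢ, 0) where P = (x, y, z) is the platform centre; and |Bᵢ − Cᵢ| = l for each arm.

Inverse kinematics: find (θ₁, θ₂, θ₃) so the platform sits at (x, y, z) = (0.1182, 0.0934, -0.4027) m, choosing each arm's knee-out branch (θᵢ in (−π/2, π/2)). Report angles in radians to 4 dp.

θ₁ = -0.1749, θ₂ = 0.1743, θ₃ = 0.6979

rotate P by −φ1: (0.1182, 0.0934, -0.4027)
  A cos θ + B sin θ = C:  -0.0482·cos θ + -0.4027·sin θ = 0.0226
  γ=atan2(-0.4027,-0.0482)=-1.6899;  ψ=arccos(0.0558)=1.5150;  θ1=γ+ψ≈-0.1749
rotate P by −φ2: (0.0218, -0.1491, -0.4027)
  A cos θ + B sin θ = C:  0.0482·cos θ + -0.4027·sin θ = -0.0224
  √(A²+B²)=0.4056;  θ2 = -1.4516+1.6260 ≈ 0.1743
rotate P by −φ3: (-0.1400, 0.0557, -0.4027)
  A cos θ + B sin θ = C:  0.2100·cos θ + -0.4027·sin θ = -0.0979
  θ3 = atan2(B,A) + arccos(C/0.4542) = 0.6979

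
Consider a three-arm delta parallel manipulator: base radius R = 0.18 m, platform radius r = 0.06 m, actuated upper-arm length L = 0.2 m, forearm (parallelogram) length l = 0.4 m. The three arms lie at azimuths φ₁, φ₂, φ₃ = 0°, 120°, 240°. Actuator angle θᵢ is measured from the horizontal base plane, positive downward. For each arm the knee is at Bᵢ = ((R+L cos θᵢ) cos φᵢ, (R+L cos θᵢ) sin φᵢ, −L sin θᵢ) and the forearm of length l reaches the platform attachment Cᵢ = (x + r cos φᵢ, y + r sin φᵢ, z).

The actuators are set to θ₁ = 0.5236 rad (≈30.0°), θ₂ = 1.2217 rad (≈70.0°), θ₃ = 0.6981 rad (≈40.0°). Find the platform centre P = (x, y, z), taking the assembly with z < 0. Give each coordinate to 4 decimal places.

S1 = (0.2932·cos0.0°, 0.2932·sin0.0°, -0.1000) = (0.2932, 0.0000, -0.1000)
S2 = (0.1884·cos120.0°, 0.1884·sin120.0°, -0.1879) = (-0.0942, 0.1632, -0.1879)
S3 = (0.2732·cos240.0°, 0.2732·sin240.0°, -0.1286) = (-0.1366, -0.2366, -0.1286)
subtract pairs → two planes through P
[-0.7748 0.3263 -0.1759]·P = -0.0252;  [-0.8596 -0.4732 -0.0571]·P = -0.0048
Cramer: x(z) = 0.0208-0.1574z;  y(z) = -0.0277+0.1652z
sphere 1 gives Az²+Bz+C=0 with A=1.0521, B=0.2766, C=-0.0750;  B²−4AC=0.3923;  roots -0.4291, 0.1662;  negative root z = -0.4291
x = 0.0883, y = -0.0986

(0.0883, -0.0986, -0.4291)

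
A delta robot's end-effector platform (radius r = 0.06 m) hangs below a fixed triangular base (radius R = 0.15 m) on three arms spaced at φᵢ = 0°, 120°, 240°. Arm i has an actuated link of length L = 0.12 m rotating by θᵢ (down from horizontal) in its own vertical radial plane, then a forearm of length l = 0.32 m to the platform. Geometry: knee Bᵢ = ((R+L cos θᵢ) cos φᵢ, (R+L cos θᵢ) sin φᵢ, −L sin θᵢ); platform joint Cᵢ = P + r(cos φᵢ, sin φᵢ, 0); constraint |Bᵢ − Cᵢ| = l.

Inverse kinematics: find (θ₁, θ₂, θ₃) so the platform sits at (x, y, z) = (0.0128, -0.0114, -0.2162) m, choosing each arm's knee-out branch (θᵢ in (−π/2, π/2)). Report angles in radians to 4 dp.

φ1=0.0° → target in arm frame (0.0128, -0.0114)
  A cos θ + B sin θ = C:  0.0772·cos θ + -0.2162·sin θ = 0.1465
  θ1 = atan2(B,A) + arccos(C/0.2296) = -0.3493
arm 2 (φ=120.0°): x'=-0.0163, y'=-0.0054
  A cos θ + B sin θ = C:  0.1063·cos θ + -0.2162·sin θ = 0.1247
  θ2 = atan2(B,A) + arccos(C/0.2409) = -0.0873
arm 3 (φ=240.0°): x'=0.0035, y'=0.0168
  A cos θ + B sin θ = C:  0.0865·cos θ + -0.2162·sin θ = 0.1395
  √(A²+B²)=0.2329;  θ3 = -1.1901+0.9283 ≈ -0.2618

θ₁ = -0.3493, θ₂ = -0.0873, θ₃ = -0.2618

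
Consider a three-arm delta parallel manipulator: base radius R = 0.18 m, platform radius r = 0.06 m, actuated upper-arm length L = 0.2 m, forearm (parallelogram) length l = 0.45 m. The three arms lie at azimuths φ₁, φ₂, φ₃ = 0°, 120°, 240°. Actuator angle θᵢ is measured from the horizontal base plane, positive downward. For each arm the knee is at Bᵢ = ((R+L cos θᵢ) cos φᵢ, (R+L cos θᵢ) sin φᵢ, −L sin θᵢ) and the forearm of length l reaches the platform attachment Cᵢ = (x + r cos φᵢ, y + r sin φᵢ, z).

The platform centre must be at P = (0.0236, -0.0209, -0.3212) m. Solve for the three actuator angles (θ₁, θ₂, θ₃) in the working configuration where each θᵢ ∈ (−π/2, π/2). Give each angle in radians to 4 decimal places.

arm 1 (φ=0.0°): x'=0.0236, y'=-0.0209
  A cos θ + B sin θ = C:  0.0964·cos θ + -0.3212·sin θ = 0.1240
  γ=atan2(-0.3212,0.0964)=-1.2792;  ψ=arccos(0.3698)=1.1920;  θ1=γ+ψ≈-0.0872
arm 2 (φ=120.0°): x'=-0.0299, y'=-0.0100
  A=0.1499, B=-0.3212, C=(l²−L²−A²−y'²−z²)/(2L)=0.0919
  √(A²+B²)=0.3545;  θ2 = -1.1342+1.3085 ≈ 0.1744
rotate P by −φ3: (0.0063, 0.0309, -0.3212)
  e−x'=0.1137;  (l²−L²−(e−x')²−y'²−z²)/2L = 0.1136
  √(A²+B²)=0.3407;  θ3 = -1.2306+1.2308 ≈ 0.0002

θ₁ = -0.0872, θ₂ = 0.1744, θ₃ = 0.0002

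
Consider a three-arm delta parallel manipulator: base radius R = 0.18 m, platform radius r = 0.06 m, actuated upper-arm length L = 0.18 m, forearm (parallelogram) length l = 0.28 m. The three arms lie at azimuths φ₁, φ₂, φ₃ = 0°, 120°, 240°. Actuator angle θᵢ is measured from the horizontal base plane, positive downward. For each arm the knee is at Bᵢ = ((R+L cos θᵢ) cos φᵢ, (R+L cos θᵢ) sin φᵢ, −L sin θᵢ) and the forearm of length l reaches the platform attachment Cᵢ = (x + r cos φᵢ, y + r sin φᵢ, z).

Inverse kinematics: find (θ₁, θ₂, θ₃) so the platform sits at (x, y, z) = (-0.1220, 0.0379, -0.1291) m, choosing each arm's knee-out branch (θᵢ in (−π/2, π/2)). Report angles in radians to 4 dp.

arm 1 (φ=0.0°): x'=-0.1220, y'=0.0379
  A cos θ + B sin θ = C:  0.2420·cos θ + -0.1291·sin θ = -0.0852
  θ1 = atan2(B,A) + arccos(C/0.2743) = 1.3965
rotate P by −φ2: (0.0938, 0.0867, -0.1291)
  e−x'=0.0262;  (l²−L²−(e−x')²−y'²−z²)/2L = 0.0587
  γ=atan2(-0.1291,0.0262)=-1.3707;  ψ=arccos(0.4456)=1.1090;  θ2=γ+ψ≈-0.2618
φ3=240.0° → target in arm frame (0.0282, -0.1246)
  e−x'=0.0918;  (l²−L²−(e−x')²−y'²−z²)/2L = 0.0149
  √(A²+B²)=0.1584;  θ3 = -0.9526+1.4764 ≈ 0.5238

θ₁ = 1.3965, θ₂ = -0.2618, θ₃ = 0.5238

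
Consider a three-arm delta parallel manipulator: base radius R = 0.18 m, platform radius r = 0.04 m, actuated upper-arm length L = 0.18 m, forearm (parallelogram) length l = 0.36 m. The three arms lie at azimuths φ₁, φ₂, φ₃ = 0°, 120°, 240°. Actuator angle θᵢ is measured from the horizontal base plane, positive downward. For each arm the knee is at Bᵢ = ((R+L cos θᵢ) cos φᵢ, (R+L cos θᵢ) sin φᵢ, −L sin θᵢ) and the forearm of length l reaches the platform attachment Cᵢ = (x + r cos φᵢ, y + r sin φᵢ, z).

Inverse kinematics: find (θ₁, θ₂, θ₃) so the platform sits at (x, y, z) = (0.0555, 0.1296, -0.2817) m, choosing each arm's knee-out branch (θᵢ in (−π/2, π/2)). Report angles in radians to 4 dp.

θ₁ = 0.3490, θ₂ = 0.1750, θ₃ = 1.2218

φ1=0.0° → target in arm frame (0.0555, 0.1296)
  A cos θ + B sin θ = C:  0.0845·cos θ + -0.2817·sin θ = -0.0169
  θ1 = atan2(B,A) + arccos(C/0.2941) = 0.3490
φ2=120.0° → target in arm frame (0.0845, -0.1129)
  A cos θ + B sin θ = C:  0.0555·cos θ + -0.2817·sin θ = 0.0056
  γ=atan2(-0.2817,0.0555)=-1.3762;  ψ=arccos(0.0196)=1.5512;  θ2=γ+ψ≈0.1750
φ3=240.0° → target in arm frame (-0.1400, -0.0167)
  A=0.2800, B=-0.2817, C=(l²−L²−A²−y'²−z²)/(2L)=-0.1690
  √(A²+B²)=0.3972;  θ3 = -0.7884+2.0102 ≈ 1.2218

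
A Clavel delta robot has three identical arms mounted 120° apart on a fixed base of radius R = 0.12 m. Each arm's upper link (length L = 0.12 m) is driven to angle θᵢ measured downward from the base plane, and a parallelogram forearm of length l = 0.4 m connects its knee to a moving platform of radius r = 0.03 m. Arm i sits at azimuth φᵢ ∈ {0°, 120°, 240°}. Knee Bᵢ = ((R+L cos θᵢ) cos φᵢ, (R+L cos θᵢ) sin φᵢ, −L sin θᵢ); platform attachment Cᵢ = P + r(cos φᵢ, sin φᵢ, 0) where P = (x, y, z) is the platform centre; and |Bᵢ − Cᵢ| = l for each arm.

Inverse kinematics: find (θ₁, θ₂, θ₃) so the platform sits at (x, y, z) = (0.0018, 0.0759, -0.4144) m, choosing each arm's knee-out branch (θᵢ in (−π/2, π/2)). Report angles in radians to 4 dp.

rotate P by −φ1: (0.0018, 0.0759, -0.4144)
  A cos θ + B sin θ = C:  0.0882·cos θ + -0.4144·sin θ = -0.1653
  γ=atan2(-0.4144,0.0882)=-1.3611;  ψ=arccos(-0.3901)=1.9715;  θ1=γ+ψ≈0.6105
φ2=120.0° → target in arm frame (0.0648, -0.0395)
  e−x'=0.0252;  (l²−L²−(e−x')²−y'²−z²)/2L = -0.1180
  √(A²+B²)=0.4152;  θ2 = -1.5101+1.8590 ≈ 0.3489
φ3=240.0° → target in arm frame (-0.0666, -0.0364)
  e−x'=0.1566;  (l²−L²−(e−x')²−y'²−z²)/2L = -0.2166
  √(A²+B²)=0.4430;  θ3 = -1.2094+2.0817 ≈ 0.8722

θ₁ = 0.6105, θ₂ = 0.3489, θ₃ = 0.8722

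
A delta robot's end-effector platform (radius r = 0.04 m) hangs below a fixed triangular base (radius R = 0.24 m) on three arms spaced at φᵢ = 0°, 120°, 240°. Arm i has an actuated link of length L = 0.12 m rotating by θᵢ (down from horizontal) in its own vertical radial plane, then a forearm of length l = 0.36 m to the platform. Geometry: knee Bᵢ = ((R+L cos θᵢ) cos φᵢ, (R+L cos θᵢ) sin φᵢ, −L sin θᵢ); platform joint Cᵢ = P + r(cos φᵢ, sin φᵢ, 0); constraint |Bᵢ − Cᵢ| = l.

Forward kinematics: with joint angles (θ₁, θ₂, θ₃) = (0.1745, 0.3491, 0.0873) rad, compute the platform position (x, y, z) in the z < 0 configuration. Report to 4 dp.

arm 1 at φ=0.0°: e+L cos θ1 = 0.3182;  centre 1 = (0.3182, 0.0000, -0.0208)
centre 2 = (0.3128·cos120.0°, 0.3128·sin120.0°, -0.0410) = (-0.1564, 0.2709, -0.0410)
φ3=240.0°: virtual centre (-0.1598, -0.2767, -0.0105), radius l
|centre ₂|²−|centre ₁|² = -0.0022;  |centre ₃|²−|centre ₁|² = 0.0005
plane₁₂: -0.9491x+0.5417y+-0.0404z = -0.0022
det = 1.0431;  x = 0.0009+-0.0107z,  y = -0.0025+0.0559z
quadratic in z: (1.0032)z²+(0.0482)z+(-0.0285)=0, √Δ=0.3414 → z ∈ {-0.1942, 0.1462}; z = -0.1942 (taking z<0)
x = 0.0029, y = -0.0133

(0.0029, -0.0133, -0.1942)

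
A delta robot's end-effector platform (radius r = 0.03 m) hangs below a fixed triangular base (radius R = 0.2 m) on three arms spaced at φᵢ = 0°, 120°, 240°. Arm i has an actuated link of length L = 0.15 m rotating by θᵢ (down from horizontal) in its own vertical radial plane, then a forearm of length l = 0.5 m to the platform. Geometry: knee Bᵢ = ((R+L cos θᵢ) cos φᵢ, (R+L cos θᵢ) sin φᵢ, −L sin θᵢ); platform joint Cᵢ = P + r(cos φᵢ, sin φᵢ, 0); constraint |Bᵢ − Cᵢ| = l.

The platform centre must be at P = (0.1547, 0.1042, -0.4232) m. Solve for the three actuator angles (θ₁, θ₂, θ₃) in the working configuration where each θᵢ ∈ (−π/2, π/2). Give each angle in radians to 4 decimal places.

φ1=0.0° → target in arm frame (0.1547, 0.1042)
  A cos θ + B sin θ = C:  0.0153·cos θ + -0.4232·sin θ = 0.1244
  √(A²+B²)=0.4235;  θ1 = -1.5347+1.2727 ≈ -0.2619
arm 2 (φ=120.0°): x'=0.0129, y'=-0.1861
  A=0.1571, B=-0.4232, C=(l²−L²−A²−y'²−z²)/(2L)=-0.0364
  √(A²+B²)=0.4514;  θ2 = -1.2153+1.6514 ≈ 0.4361
φ3=240.0° → target in arm frame (-0.1676, 0.0819)
  A=0.3376, B=-0.4232, C=(l²−L²−A²−y'²−z²)/(2L)=-0.2409
  γ=atan2(-0.4232,0.3376)=-0.8975;  ψ=arccos(-0.4450)=2.0320;  θ3=γ+ψ≈1.1345

θ₁ = -0.2619, θ₂ = 0.4361, θ₃ = 1.1345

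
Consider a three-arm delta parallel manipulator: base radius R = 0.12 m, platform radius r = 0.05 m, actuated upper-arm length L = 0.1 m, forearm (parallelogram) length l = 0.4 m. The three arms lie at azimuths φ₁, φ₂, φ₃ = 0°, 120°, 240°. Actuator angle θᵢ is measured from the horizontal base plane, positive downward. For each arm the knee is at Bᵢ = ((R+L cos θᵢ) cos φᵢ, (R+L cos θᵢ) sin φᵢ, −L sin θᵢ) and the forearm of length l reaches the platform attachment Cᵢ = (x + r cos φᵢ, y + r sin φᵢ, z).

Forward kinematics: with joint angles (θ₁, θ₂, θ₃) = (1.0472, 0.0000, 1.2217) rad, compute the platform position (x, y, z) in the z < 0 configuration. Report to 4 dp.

(-0.0647, 0.1683, -0.3989)

centre 1 = (0.1200·cos0.0°, 0.1200·sin0.0°, -0.0866) = (0.1200, 0.0000, -0.0866)
centre 2 = (0.1700·cos120.0°, 0.1700·sin120.0°, 0.0000) = (-0.0850, 0.1472, 0.0000)
arm 3 at φ=240.0°: (R−r)+L cos θ3 = 0.1042;  centre 3 = (-0.0521, -0.0902, -0.0940)
|centre ₂|²−|centre ₁|² = 0.0070;  |centre ₃|²−|centre ₁|² = -0.0022
plane₁₂: -0.4100x+0.2944y+0.1732z = 0.0070
Cramer: x(z) = -0.0035+0.1535z;  y(z) = 0.0189-0.3744z
into |P−centre ₁|² = l²: 1.1638z² + 0.1211z + -0.1369 = 0;  Δ = 0.6519;  z = -0.3989 or 0.2949 → z<0 root = -0.3989
x = -0.0647, y = 0.1683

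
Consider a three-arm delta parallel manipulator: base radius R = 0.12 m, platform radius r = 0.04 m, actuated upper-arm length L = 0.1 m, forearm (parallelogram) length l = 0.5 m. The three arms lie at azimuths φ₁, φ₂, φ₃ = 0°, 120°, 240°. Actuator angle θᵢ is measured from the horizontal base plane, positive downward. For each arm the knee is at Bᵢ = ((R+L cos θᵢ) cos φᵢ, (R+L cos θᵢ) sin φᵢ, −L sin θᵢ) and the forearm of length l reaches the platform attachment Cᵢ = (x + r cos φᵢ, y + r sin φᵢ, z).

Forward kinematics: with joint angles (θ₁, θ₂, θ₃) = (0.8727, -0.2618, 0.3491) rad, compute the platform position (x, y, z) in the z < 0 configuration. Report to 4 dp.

(-0.1558, 0.0922, -0.4658)

centre 1 = (0.1443·cos0.0°, 0.1443·sin0.0°, -0.0766) = (0.1443, 0.0000, -0.0766)
arm 2 at φ=120.0°: (R−r)+L cos θ2 = 0.1766;  centre 2 = (-0.0883, 0.1529, 0.0259)
centre 3 = (0.1740·cos240.0°, 0.1740·sin240.0°, -0.0342) = (-0.0870, -0.1507, -0.0342)
|centre ₂|²−|centre ₁|² = 0.0052;  |centre ₃|²−|centre ₁|² = 0.0048
linear system: -0.4651x+0.3059y = 0.0052−0.2050z; -0.4625x+-0.3013y = 0.0048−0.0848z
det = 0.2816;  x = -0.0107+0.3114z,  y = 0.0006+-0.1966z
sphere 1 gives Az²+Bz+C=0 with A=1.1356, B=0.0564, C=-0.2201;  B²−4AC=1.0031;  roots -0.4658, 0.4161;  negative root z = -0.4658
x = -0.1558, y = 0.0922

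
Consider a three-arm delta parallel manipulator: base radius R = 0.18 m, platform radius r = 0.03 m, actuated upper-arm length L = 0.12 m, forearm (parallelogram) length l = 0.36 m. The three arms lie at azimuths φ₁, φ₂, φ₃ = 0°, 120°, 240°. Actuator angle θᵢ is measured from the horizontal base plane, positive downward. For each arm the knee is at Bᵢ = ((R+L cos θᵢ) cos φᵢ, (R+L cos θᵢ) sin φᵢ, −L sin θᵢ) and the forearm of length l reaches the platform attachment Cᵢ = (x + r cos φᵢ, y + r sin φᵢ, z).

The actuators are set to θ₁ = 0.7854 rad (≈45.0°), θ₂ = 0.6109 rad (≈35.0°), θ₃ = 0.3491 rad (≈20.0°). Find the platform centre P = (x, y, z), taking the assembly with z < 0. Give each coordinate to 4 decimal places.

φ1=0.0°: virtual centre (0.2349, 0.0000, -0.0849), radius l
φ2=120.0°: virtual centre (-0.1241, 0.2150, -0.0688), radius l
φ3=240.0°: virtual centre (-0.1314, -0.2276, -0.0410), radius l
|O₂|²−|O₁|² = 0.0040;  |O₃|²−|O₁|² = 0.0084
linear system: -0.7180x+0.4301y = 0.0040−0.0320z; -0.7325x+-0.4551y = 0.0084−0.0876z
det = 0.6418;  x = -0.0085+0.0814z,  y = -0.0048+0.0615z
into |P−O₁|² = l²: 1.0104z² + 0.1295z + -0.0632 = 0;  Δ = 0.2721;  z = -0.3222 or 0.1940 → z<0 root = -0.3222
x = -0.0347, y = -0.0246

(-0.0347, -0.0246, -0.3222)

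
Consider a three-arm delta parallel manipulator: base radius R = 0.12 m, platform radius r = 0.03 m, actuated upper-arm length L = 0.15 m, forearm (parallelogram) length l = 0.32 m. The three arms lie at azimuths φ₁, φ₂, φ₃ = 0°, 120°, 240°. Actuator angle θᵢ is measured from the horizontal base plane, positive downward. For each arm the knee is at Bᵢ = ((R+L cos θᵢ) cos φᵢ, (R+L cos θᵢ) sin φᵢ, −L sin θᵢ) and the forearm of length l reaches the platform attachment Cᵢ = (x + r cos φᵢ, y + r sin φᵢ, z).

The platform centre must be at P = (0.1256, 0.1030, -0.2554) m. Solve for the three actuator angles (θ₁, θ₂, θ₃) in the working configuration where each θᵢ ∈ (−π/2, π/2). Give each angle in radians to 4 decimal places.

θ₁ = -0.1746, θ₂ = 0.4360, θ₃ = 1.2218

arm 1 (φ=0.0°): x'=0.1256, y'=0.1030
  A cos θ + B sin θ = C:  -0.0356·cos θ + -0.2554·sin θ = 0.0093
  √(A²+B²)=0.2579;  θ1 = -1.7093+1.5347 ≈ -0.1746
rotate P by −φ2: (0.0264, -0.1603, -0.2554)
  A cos θ + B sin θ = C:  0.0636·cos θ + -0.2554·sin θ = -0.0502
  θ2 = atan2(B,A) + arccos(C/0.2632) = 0.4360
rotate P by −φ3: (-0.1520, 0.0573, -0.2554)
  e−x'=0.2420;  (l²−L²−(e−x')²−y'²−z²)/2L = -0.1572
  θ3 = atan2(B,A) + arccos(C/0.3518) = 1.2218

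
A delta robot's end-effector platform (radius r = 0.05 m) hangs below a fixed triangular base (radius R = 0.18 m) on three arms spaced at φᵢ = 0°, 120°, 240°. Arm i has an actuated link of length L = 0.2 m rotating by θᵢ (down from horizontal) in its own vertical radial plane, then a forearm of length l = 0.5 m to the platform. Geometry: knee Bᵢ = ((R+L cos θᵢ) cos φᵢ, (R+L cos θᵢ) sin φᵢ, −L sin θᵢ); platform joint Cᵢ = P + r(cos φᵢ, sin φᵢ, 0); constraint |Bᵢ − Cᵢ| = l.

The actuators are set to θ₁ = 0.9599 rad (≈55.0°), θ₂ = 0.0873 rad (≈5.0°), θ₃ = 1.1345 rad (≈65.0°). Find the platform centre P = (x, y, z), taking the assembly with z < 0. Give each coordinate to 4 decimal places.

φ1=0.0°: virtual centre (0.2447, 0.0000, -0.1638), radius l
φ2=120.0°: virtual centre (-0.1646, 0.2851, -0.0174), radius l
S3 = (0.2145·cos240.0°, 0.2145·sin240.0°, -0.1813) = (-0.1073, -0.1858, -0.1813)
eliminate P² terms by subtracting sphere 1 from 2 and 3
[-0.8187 0.5703 0.2928]·P = 0.0220;  [-0.7040 -0.3716 -0.0349]·P = -0.0079
Cramer: x(z) = -0.0052+0.1260z;  y(z) = 0.0310-0.3326z
quadratic in z: (1.1265)z²+(0.2440)z+(-0.1597)=0, √Δ=0.8828 → z ∈ {-0.5001, 0.2835}; z = -0.5001 (taking z<0)
x = -0.0682, y = 0.1974

(-0.0682, 0.1974, -0.5001)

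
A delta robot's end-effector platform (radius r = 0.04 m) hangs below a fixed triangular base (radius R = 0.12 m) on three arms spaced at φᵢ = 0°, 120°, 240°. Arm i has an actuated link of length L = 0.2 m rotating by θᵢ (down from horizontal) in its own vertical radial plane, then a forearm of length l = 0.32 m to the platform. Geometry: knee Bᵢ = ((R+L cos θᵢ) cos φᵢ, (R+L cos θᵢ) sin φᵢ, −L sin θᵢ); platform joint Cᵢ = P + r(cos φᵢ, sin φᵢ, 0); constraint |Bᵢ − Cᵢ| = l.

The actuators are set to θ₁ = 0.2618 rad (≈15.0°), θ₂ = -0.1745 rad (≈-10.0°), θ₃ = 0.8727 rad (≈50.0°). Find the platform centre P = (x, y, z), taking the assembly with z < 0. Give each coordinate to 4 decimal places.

(0.0184, 0.1091, -0.2117)

φ1=0.0°: virtual centre (0.2732, 0.0000, -0.0518), radius l
arm 2 at φ=120.0°: (R−r)+L cos θ2 = 0.2770;  O2 = (-0.1385, 0.2399, 0.0347)
φ3=240.0°: virtual centre (-0.1043, -0.1806, -0.1532), radius l
eliminate P² terms by subtracting sphere 1 from 2 and 3
linear system: -0.8233x+0.4797y = 0.0006−0.1730z; -0.7549x+-0.3612y = -0.0103−-0.2029z
det = 0.6596;  x = 0.0072+-0.0528z,  y = 0.0136+-0.4513z
sphere 1 gives Az²+Bz+C=0 with A=1.2064, B=0.1194, C=-0.0288;  B²−4AC=0.1531;  roots -0.2117, 0.1127;  negative root z = -0.2117
x = 0.0184, y = 0.1091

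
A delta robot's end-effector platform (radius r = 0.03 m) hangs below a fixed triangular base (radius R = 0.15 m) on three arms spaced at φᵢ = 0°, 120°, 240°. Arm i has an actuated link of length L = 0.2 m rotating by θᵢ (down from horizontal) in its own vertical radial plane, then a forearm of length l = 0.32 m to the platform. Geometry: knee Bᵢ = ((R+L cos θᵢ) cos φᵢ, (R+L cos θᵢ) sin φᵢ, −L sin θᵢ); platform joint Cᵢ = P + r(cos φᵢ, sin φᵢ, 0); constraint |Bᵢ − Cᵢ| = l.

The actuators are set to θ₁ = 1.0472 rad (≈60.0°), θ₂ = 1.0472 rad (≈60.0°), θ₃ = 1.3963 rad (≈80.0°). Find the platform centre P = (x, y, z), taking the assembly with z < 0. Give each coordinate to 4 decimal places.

(0.0339, 0.0588, -0.4268)

φ1=0.0°: virtual centre (0.2200, 0.0000, -0.1732), radius l
φ2=120.0°: virtual centre (-0.1100, 0.1905, -0.1732), radius l
centre 3 = (0.1547·cos240.0°, 0.1547·sin240.0°, -0.1970) = (-0.0774, -0.1340, -0.1970)
|centre ₂|²−|centre ₁|² = 0.0000;  |centre ₃|²−|centre ₁|² = -0.0157
linear system: -0.6600x+0.3811y = 0.0000−0.0000z; -0.5947x+-0.2680y = -0.0157−-0.0475z
Cramer: x(z) = 0.0148-0.0449z;  y(z) = 0.0256-0.0777z
sphere 1 gives Az²+Bz+C=0 with A=1.0081, B=0.3608, C=-0.0296;  B²−4AC=0.2497;  roots -0.4268, 0.0689;  negative root z = -0.4268
x = 0.0339, y = 0.0588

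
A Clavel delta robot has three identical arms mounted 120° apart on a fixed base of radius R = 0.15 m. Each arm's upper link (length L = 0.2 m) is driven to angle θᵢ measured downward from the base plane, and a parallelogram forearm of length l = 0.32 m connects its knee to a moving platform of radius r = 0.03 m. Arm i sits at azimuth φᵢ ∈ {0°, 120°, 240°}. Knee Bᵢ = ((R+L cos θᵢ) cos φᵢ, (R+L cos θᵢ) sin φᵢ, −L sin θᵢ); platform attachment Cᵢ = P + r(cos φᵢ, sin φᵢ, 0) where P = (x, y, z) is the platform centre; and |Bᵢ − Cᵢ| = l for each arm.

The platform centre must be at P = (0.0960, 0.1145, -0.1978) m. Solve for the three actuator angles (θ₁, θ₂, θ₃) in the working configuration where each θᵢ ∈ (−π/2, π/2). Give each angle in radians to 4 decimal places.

φ1=0.0° → target in arm frame (0.0960, 0.1145)
  A cos θ + B sin θ = C:  0.0240·cos θ + -0.1978·sin θ = 0.0240
  √(A²+B²)=0.1993;  θ1 = -1.4501+1.4502 ≈ 0.0001
arm 2 (φ=120.0°): x'=0.0512, y'=-0.1404
  e−x'=0.0688;  (l²−L²−(e−x')²−y'²−z²)/2L = -0.0029
  √(A²+B²)=0.2094;  θ2 = -1.2359+1.5848 ≈ 0.3489
φ3=240.0° → target in arm frame (-0.1472, 0.0259)
  e−x'=0.2672;  (l²−L²−(e−x')²−y'²−z²)/2L = -0.1219
  √(A²+B²)=0.3324;  θ3 = -0.6373+1.9463 ≈ 1.3090

θ₁ = 0.0001, θ₂ = 0.3489, θ₃ = 1.3090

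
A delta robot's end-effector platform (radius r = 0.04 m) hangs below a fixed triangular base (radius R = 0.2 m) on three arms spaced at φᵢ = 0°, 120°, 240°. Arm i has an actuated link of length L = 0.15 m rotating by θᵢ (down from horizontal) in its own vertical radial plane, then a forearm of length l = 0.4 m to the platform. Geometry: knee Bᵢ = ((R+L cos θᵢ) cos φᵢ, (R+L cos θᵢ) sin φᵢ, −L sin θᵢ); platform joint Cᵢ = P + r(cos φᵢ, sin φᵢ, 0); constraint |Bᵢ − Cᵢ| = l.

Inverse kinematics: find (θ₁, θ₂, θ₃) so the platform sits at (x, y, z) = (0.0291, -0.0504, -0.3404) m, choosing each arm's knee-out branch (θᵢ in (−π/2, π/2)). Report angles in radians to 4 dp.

θ₁ = 0.3493, θ₂ = 0.7859, θ₃ = 0.3493

arm 1 (φ=0.0°): x'=0.0291, y'=-0.0504
  A cos θ + B sin θ = C:  0.1309·cos θ + -0.3404·sin θ = 0.0065
  θ1 = atan2(B,A) + arccos(C/0.3647) = 0.3493
φ2=120.0° → target in arm frame (-0.0582, 0.0000)
  e−x'=0.2182;  (l²−L²−(e−x')²−y'²−z²)/2L = -0.0866
  γ=atan2(-0.3404,0.2182)=-1.0008;  ψ=arccos(-0.2142)=1.7867;  θ2=γ+ψ≈0.7859
arm 3 (φ=240.0°): x'=0.0291, y'=0.0504
  e−x'=0.1309;  (l²−L²−(e−x')²−y'²−z²)/2L = 0.0065
  √(A²+B²)=0.3647;  θ3 = -1.2037+1.5530 ≈ 0.3493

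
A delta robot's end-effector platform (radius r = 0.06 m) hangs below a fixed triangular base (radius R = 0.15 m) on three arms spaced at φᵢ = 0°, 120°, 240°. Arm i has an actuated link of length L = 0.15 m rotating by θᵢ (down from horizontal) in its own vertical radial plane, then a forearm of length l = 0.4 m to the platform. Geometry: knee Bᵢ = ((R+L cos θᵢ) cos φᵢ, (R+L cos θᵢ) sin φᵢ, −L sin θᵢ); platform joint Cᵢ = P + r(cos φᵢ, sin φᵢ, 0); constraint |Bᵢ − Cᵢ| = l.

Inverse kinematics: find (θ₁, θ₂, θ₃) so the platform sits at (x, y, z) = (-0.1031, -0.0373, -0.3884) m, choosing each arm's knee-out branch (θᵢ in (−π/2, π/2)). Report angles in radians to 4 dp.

θ₁ = 0.8728, θ₂ = 0.4364, θ₃ = 0.1742

arm 1 (φ=0.0°): x'=-0.1031, y'=-0.0373
  A=0.1931, B=-0.3884, C=(l²−L²−A²−y'²−z²)/(2L)=-0.1734
  θ1 = atan2(B,A) + arccos(C/0.4338) = 0.8728
rotate P by −φ2: (0.0192, 0.1079, -0.3884)
  A cos θ + B sin θ = C:  0.0708·cos θ + -0.3884·sin θ = -0.1000
  θ2 = atan2(B,A) + arccos(C/0.3948) = 0.4364
φ3=240.0° → target in arm frame (0.0839, -0.0706)
  A=0.0061, B=-0.3884, C=(l²−L²−A²−y'²−z²)/(2L)=-0.0613
  √(A²+B²)=0.3884;  θ3 = -1.5550+1.7292 ≈ 0.1742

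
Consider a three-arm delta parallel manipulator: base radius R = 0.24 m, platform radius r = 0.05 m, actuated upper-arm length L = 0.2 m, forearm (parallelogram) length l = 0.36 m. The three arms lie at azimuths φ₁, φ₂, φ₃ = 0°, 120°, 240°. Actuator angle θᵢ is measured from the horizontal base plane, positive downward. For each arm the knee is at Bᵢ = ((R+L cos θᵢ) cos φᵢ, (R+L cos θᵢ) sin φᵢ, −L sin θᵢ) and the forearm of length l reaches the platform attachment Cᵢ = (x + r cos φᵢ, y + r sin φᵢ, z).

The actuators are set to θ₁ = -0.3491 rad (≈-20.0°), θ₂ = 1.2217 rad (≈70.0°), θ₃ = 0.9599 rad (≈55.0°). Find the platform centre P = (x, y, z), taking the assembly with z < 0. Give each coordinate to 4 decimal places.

S1 = (0.3779·cos0.0°, 0.3779·sin0.0°, 0.0684) = (0.3779, 0.0000, 0.0684)
φ2=120.0°: virtual centre (-0.1292, 0.2238, -0.1879), radius l
S3 = (0.3047·cos240.0°, 0.3047·sin240.0°, -0.1638) = (-0.1524, -0.2639, -0.1638)
subtract pairs → two planes through P
plane₁₂: -1.0143x+0.4476y+-0.5127z = -0.0454
det = 1.0100;  x = 0.0361+-0.4737z,  y = -0.0198+0.0719z
quadratic in z: (1.2296)z²+(0.1843)z+(-0.0077)=0, √Δ=0.2676 → z ∈ {-0.1837, 0.0339}; z = -0.1837 (taking z<0)
x = 0.1231, y = -0.0330

(0.1231, -0.0330, -0.1837)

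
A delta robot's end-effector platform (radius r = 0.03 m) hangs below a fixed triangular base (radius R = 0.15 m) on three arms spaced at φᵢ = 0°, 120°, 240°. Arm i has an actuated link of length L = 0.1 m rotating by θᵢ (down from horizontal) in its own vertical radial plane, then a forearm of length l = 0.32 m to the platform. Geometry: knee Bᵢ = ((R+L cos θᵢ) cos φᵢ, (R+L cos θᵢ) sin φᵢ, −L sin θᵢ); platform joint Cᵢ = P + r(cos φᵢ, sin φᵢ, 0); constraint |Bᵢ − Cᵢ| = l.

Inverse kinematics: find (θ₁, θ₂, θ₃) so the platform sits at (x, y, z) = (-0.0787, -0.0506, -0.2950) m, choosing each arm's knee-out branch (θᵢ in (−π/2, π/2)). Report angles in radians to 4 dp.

φ1=0.0° → target in arm frame (-0.0787, -0.0506)
  A cos θ + B sin θ = C:  0.1987·cos θ + -0.2950·sin θ = -0.1833
  √(A²+B²)=0.3557;  θ1 = -0.9780+2.1123 ≈ 1.1343
φ2=120.0° → target in arm frame (-0.0045, 0.0935)
  e−x'=0.1245;  (l²−L²−(e−x')²−y'²−z²)/2L = -0.0943
  θ2 = atan2(B,A) + arccos(C/0.3202) = 0.6981
φ3=240.0° → target in arm frame (0.0832, -0.0429)
  A cos θ + B sin θ = C:  0.0368·cos θ + -0.2950·sin θ = 0.0109
  γ=atan2(-0.2950,0.0368)=-1.4466;  ψ=arccos(0.0367)=1.5341;  θ3=γ+ψ≈0.0875

θ₁ = 1.1343, θ₂ = 0.6981, θ₃ = 0.0875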